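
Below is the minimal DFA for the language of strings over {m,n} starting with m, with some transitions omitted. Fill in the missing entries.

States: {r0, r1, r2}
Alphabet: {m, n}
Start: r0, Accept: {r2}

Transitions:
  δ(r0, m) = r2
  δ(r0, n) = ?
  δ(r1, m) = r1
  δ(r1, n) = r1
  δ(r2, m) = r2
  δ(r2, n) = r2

From the language and accept set, identify what each state tracks — r0: no input read; r1: started with n (dead); r2: started with m.
Each missing δ(q, a) is the state matching the new tracked value after reading a.
δ(r0, n) = r1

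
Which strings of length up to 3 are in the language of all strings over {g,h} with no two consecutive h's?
ε, g, h, gg, gh, hg, ggg, ggh, ghg, hgg, hgh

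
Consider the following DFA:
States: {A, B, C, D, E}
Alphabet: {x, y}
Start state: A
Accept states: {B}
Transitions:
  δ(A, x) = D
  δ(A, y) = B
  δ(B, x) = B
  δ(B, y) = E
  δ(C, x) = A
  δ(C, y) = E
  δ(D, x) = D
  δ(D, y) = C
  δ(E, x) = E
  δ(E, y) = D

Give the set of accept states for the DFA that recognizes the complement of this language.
Complement accept states = All states \ Original accept states
= {A, B, C, D, E} \ {B}
{A, C, D, E}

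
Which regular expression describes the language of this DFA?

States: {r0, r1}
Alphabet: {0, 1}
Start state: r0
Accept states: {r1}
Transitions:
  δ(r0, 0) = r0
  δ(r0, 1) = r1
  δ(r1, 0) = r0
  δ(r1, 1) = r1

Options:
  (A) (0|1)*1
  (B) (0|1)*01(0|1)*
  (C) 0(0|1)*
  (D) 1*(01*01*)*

Check each option against the DFA on short strings; one disagreement eliminates an option:
  (A) (0|1)*1: agrees with the DFA on every string of length ≤ 6
  (B) (0|1)*01(0|1)*: on '1' the DFA goes r0 → r1 and accepts (r1 ∈ Accept), but the regex does not match it → eliminate
  (C) 0(0|1)*: on '0' the DFA goes r0 → r0 and rejects (r0 ∉ Accept), but the regex matches it → eliminate
  (D) 1*(01*01*)*: on ε the DFA stays in r0 and rejects (r0 ∉ Accept), but the regex matches it → eliminate
Only (A) is consistent with the DFA.
(A) (0|1)*1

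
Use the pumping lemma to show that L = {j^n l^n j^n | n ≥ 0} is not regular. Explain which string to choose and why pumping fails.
Assume L is regular with pumping length p. Idea: pumping the first j-block unbalances it against the other two.
Choose s = j^p l^p j^p ∈ L (|s| = 3p ≥ p). By the pumping lemma, s = xyz with |xy| ≤ p, |y| > 0, so y = j^k with k ≥ 1, inside the first j-block. Then xy²z = j^(p+k) l^p j^p. The first block has length p+k ≠ p, so the three block lengths are no longer equal and xy²z ∉ L.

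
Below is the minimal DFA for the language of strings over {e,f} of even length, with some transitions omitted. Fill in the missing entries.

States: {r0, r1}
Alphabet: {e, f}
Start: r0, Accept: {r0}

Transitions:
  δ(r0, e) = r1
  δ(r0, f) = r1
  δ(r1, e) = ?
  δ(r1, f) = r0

From the language and accept set, identify what each state tracks — r0: even length so far; r1: odd length so far.
Each missing δ(q, a) is the state matching the new tracked value after reading a.
δ(r1, e) = r0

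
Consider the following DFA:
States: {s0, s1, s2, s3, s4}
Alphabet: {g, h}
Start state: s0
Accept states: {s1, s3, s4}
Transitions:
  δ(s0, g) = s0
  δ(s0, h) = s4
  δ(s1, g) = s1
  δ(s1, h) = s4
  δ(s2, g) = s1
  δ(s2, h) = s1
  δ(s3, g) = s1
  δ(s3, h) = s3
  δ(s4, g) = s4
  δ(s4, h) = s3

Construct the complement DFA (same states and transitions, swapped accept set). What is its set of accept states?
Complement accept states = All states \ Original accept states
= {s0, s1, s2, s3, s4} \ {s1, s3, s4}
{s0, s2}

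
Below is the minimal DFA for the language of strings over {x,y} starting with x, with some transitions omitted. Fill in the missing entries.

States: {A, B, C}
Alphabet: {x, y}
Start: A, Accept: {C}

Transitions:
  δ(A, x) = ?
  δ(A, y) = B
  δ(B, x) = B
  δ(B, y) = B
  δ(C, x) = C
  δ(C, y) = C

From the language and accept set, identify what each state tracks — A: no input read; B: started with y (dead); C: started with x.
Each missing δ(q, a) is the state matching the new tracked value after reading a.
δ(A, x) = C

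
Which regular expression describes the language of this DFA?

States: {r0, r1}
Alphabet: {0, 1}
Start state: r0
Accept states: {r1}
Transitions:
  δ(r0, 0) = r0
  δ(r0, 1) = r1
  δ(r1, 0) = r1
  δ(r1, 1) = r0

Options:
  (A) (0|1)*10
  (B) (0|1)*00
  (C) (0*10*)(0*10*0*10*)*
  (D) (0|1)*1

Check each option against the DFA on short strings; one disagreement eliminates an option:
  (A) (0|1)*10: on '1' the DFA goes r0 → r1 and accepts (r1 ∈ Accept), but the regex does not match it → eliminate
  (B) (0|1)*00: on '1' the DFA goes r0 → r1 and accepts (r1 ∈ Accept), but the regex does not match it → eliminate
  (C) (0*10*)(0*10*0*10*)*: agrees with the DFA on every string of length ≤ 6
  (D) (0|1)*1: on '10' the DFA goes r0 → r1 → r1 and accepts (r1 ∈ Accept), but the regex does not match it → eliminate
Only (C) is consistent with the DFA.
(C) (0*10*)(0*10*0*10*)*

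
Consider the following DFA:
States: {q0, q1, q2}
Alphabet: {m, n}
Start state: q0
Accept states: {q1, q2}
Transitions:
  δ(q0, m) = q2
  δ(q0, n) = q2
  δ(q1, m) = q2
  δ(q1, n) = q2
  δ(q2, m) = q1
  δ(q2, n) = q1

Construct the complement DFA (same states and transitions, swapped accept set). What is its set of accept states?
Complement accept states = All states \ Original accept states
= {q0, q1, q2} \ {q1, q2}
{q0}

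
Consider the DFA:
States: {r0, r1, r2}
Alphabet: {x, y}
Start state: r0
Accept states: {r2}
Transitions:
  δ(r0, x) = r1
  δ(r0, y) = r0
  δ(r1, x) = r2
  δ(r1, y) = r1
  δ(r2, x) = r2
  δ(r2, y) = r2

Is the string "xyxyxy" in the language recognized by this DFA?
Processing string "xyxyxy":
  r0 --x--> r1
  r1 --y--> r1
  r1 --x--> r2
  r2 --y--> r2
  r2 --x--> r2
  r2 --y--> r2
Final state: r2
Accept states: {r2}
Yes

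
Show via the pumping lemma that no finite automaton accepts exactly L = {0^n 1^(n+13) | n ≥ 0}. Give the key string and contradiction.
Assume L is regular with pumping length p. Idea: pumping the 0-block breaks the fixed offset of 13.
Choose s = 0^p 1^(p+13) ∈ L. By the pumping lemma, s = xyz with |xy| ≤ p, |y| > 0, so y = 0^k with k ≥ 1. Then xy²z = 0^(p+k) 1^(p+13). For this to be in L we would need p+13 = (p+k)+13, i.e. k = 0, contradicting k ≥ 1. So xy²z ∉ L.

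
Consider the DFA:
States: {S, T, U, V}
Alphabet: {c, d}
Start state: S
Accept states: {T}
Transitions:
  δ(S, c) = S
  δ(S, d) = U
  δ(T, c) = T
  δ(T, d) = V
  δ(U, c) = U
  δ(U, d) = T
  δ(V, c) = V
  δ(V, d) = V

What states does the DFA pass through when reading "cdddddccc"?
read 'c': S → S
  read 'd': S → U
  read 'd': U → T
  read 'd': T → V
  read 'd': V → V
  read 'd': V → V
  read 'c': V → V
  read 'c': V → V
  read 'c': V → V
S -> S -> U -> T -> V -> V -> V -> V -> V -> V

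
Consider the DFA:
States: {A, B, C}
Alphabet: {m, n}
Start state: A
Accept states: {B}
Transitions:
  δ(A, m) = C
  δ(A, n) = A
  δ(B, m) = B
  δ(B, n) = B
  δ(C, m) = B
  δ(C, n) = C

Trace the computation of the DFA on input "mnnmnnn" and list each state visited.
read 'm': A → C
  read 'n': C → C
  read 'n': C → C
  read 'm': C → B
  read 'n': B → B
  read 'n': B → B
  read 'n': B → B
A -> C -> C -> C -> B -> B -> B -> B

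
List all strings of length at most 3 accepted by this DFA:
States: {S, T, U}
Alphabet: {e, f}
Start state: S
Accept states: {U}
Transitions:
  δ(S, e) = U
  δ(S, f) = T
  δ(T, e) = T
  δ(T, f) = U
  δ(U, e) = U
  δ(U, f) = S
e, ee, ff, eee, efe, fef, ffe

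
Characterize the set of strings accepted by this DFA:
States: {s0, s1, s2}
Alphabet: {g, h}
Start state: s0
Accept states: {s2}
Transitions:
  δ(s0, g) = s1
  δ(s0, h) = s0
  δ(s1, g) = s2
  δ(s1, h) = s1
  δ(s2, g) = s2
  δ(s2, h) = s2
Testing a few strings:
  'gh' → reject
  'h' → reject
  'ghhh' → reject
  'ggg' → accept
State roles: s0=zero g's seen; s1=one g seen; s2=≥ two g's seen
All strings over {g,h} containing at least two g's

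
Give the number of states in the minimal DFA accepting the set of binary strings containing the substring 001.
By Myhill–Nerode, count the distinguishable equivalence classes: 4 classes — one per longest suffix of the input that is a prefix of '001' (lengths 0 through 2), plus an absorbing 'already seen 001' class.
4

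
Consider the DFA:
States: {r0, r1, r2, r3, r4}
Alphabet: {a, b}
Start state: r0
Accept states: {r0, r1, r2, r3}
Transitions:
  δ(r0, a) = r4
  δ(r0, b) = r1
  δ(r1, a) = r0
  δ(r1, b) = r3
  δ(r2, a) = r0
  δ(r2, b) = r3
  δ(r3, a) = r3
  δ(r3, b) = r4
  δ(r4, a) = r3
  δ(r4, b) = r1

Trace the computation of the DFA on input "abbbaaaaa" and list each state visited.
read 'a': r0 → r4
  read 'b': r4 → r1
  read 'b': r1 → r3
  read 'b': r3 → r4
  read 'a': r4 → r3
  read 'a': r3 → r3
  read 'a': r3 → r3
  read 'a': r3 → r3
  read 'a': r3 → r3
r0 -> r4 -> r1 -> r3 -> r4 -> r3 -> r3 -> r3 -> r3 -> r3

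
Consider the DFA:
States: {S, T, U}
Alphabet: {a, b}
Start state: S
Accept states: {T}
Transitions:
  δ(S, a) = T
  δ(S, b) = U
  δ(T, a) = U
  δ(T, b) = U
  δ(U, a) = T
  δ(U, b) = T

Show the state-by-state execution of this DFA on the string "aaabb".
read 'a': S → T
  read 'a': T → U
  read 'a': U → T
  read 'b': T → U
  read 'b': U → T
S -> T -> U -> T -> U -> T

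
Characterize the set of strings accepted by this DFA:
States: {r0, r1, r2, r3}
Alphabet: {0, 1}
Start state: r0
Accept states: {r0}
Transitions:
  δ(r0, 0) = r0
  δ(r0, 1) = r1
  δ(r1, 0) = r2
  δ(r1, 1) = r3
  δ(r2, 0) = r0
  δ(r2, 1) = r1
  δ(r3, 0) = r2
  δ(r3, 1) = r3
Testing a few strings:
  '0' → accept
  '101' → reject
  '1011' → reject
  '00' → accept
State roles: r0=value ≡ 0 (mod 4); r1=value ≡ 1 (mod 4); r2=value ≡ 2 (mod 4); r3=value ≡ 3 (mod 4)
All binary strings representing a multiple of 4 (read in base 2; leading zeros allowed and ε counts as 0)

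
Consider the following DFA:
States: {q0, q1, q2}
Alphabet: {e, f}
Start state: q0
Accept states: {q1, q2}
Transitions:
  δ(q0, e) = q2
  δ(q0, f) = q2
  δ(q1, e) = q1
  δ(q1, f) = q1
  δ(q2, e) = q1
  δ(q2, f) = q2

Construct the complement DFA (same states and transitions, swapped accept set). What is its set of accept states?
Complement accept states = All states \ Original accept states
= {q0, q1, q2} \ {q1, q2}
{q0}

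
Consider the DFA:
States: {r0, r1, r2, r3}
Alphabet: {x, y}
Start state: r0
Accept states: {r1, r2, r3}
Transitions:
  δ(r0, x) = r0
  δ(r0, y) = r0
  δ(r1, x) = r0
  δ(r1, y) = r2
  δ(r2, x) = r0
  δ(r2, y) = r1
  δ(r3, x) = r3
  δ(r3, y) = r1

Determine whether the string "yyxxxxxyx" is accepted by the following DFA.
Processing string "yyxxxxxyx":
  r0 --y--> r0
  r0 --y--> r0
  r0 --x--> r0
  r0 --x--> r0
  r0 --x--> r0
  r0 --x--> r0
  r0 --x--> r0
  r0 --y--> r0
  r0 --x--> r0
Final state: r0
Accept states: {r1, r2, r3}
No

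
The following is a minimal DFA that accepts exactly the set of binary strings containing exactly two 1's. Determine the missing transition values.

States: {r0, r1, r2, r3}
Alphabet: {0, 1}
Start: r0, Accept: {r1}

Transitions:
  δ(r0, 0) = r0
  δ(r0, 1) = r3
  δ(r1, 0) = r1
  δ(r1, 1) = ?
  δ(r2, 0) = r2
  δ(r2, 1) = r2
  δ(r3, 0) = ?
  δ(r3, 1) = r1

From the language and accept set, identify what each state tracks — r0: zero 1's; r1: two 1's; r2: ≥ three 1's (dead); r3: one 1.
Each missing δ(q, a) is the state matching the new tracked value after reading a.
δ(r1, 1) = r2; δ(r3, 0) = r3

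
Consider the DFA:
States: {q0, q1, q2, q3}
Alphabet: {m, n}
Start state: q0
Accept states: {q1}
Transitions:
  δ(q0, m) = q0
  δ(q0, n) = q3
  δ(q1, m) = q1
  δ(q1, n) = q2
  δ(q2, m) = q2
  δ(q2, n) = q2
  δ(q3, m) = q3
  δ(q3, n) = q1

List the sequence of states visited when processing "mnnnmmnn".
read 'm': q0 → q0
  read 'n': q0 → q3
  read 'n': q3 → q1
  read 'n': q1 → q2
  read 'm': q2 → q2
  read 'm': q2 → q2
  read 'n': q2 → q2
  read 'n': q2 → q2
q0 -> q0 -> q3 -> q1 -> q2 -> q2 -> q2 -> q2 -> q2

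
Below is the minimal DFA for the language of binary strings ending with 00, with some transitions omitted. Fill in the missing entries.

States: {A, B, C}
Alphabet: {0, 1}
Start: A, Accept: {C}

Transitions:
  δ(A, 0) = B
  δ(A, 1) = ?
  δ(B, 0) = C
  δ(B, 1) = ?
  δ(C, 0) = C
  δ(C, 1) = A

From the language and accept set, identify what each state tracks — A: last symbol not 0; B: one trailing 0; C: two trailing 0's.
Each missing δ(q, a) is the state matching the new tracked value after reading a.
δ(A, 1) = A; δ(B, 1) = A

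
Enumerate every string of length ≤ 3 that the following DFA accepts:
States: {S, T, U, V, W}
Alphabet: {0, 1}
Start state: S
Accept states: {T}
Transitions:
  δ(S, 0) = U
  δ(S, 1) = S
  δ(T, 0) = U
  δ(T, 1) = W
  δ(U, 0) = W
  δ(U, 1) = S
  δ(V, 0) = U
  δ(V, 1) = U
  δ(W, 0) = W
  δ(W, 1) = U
None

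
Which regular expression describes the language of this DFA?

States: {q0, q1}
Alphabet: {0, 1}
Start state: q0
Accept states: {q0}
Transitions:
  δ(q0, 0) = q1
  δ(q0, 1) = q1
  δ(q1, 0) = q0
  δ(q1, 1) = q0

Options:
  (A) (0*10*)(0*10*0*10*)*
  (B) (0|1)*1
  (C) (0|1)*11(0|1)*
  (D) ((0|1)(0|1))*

Check each option against the DFA on short strings; one disagreement eliminates an option:
  (A) (0*10*)(0*10*0*10*)*: on ε the DFA stays in q0 and accepts (q0 ∈ Accept), but the regex does not match it → eliminate
  (B) (0|1)*1: on ε the DFA stays in q0 and accepts (q0 ∈ Accept), but the regex does not match it → eliminate
  (C) (0|1)*11(0|1)*: on ε the DFA stays in q0 and accepts (q0 ∈ Accept), but the regex does not match it → eliminate
  (D) ((0|1)(0|1))*: agrees with the DFA on every string of length ≤ 6
Only (D) is consistent with the DFA.
(D) ((0|1)(0|1))*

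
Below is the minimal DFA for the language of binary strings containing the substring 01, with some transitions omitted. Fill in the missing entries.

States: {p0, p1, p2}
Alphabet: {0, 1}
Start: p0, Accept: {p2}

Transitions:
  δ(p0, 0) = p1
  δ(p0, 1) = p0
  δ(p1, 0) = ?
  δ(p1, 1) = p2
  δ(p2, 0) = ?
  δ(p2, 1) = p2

From the language and accept set, identify what each state tracks — p0: no 0 seen yet; p1: seen a 0, waiting for 1; p2: substring 01 seen.
Each missing δ(q, a) is the state matching the new tracked value after reading a.
δ(p1, 0) = p1; δ(p2, 0) = p2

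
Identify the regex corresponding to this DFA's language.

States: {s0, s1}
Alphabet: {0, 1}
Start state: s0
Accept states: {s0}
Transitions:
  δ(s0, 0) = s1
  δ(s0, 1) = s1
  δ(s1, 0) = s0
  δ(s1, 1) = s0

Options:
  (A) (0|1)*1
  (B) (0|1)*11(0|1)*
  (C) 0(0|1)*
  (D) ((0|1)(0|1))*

Check each option against the DFA on short strings; one disagreement eliminates an option:
  (A) (0|1)*1: on ε the DFA stays in s0 and accepts (s0 ∈ Accept), but the regex does not match it → eliminate
  (B) (0|1)*11(0|1)*: on ε the DFA stays in s0 and accepts (s0 ∈ Accept), but the regex does not match it → eliminate
  (C) 0(0|1)*: on ε the DFA stays in s0 and accepts (s0 ∈ Accept), but the regex does not match it → eliminate
  (D) ((0|1)(0|1))*: agrees with the DFA on every string of length ≤ 6
Only (D) is consistent with the DFA.
(D) ((0|1)(0|1))*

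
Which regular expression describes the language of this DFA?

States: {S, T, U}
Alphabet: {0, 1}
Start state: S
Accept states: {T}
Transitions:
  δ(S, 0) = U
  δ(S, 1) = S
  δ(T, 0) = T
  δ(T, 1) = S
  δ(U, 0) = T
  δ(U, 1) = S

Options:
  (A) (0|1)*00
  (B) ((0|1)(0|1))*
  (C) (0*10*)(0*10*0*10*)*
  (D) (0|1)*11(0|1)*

Check each option against the DFA on short strings; one disagreement eliminates an option:
  (A) (0|1)*00: agrees with the DFA on every string of length ≤ 6
  (B) ((0|1)(0|1))*: on ε the DFA stays in S and rejects (S ∉ Accept), but the regex matches it → eliminate
  (C) (0*10*)(0*10*0*10*)*: on '1' the DFA goes S → S and rejects (S ∉ Accept), but the regex matches it → eliminate
  (D) (0|1)*11(0|1)*: on '00' the DFA goes S → U → T and accepts (T ∈ Accept), but the regex does not match it → eliminate
Only (A) is consistent with the DFA.
(A) (0|1)*00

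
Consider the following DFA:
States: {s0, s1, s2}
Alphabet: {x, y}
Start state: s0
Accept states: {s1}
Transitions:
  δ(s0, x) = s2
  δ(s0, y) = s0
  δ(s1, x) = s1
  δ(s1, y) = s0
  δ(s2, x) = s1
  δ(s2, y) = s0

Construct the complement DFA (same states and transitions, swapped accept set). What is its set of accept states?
Complement accept states = All states \ Original accept states
= {s0, s1, s2} \ {s1}
{s0, s2}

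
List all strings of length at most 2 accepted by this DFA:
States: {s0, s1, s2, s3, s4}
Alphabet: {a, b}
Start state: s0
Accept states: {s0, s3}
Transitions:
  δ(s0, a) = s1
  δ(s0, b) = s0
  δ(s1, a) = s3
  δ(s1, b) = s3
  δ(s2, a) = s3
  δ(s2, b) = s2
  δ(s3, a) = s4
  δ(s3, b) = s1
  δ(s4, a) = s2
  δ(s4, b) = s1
ε, b, aa, ab, bb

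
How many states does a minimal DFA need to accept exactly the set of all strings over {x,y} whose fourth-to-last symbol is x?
By Myhill–Nerode, count the distinguishable equivalence classes: 2^4 = 16 classes — the DFA must remember the last 4 symbols read; every pair of distinct length-4 suffixes is distinguishable by some continuation.
16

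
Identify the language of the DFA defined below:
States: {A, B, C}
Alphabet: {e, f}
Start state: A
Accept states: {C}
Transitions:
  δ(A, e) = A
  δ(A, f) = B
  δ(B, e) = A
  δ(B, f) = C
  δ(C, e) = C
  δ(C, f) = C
Testing a few strings:
  'eef' → reject
  'e' → reject
  'fee' → reject
  'fe' → reject
State roles: A=no progress toward ff; B=one trailing f; C=substring ff seen
All strings over {e,f} containing the substring ff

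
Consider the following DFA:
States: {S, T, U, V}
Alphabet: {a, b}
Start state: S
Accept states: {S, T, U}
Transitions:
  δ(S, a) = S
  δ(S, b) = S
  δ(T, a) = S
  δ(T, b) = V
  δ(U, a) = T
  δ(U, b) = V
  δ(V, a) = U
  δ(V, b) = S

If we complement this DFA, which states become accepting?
Complement accept states = All states \ Original accept states
= {S, T, U, V} \ {S, T, U}
{V}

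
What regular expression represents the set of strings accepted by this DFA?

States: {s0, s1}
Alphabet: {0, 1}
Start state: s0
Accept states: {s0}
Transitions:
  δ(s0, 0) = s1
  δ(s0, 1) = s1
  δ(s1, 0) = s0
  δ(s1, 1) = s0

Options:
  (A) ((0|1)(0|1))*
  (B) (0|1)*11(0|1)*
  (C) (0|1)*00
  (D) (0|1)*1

Check each option against the DFA on short strings; one disagreement eliminates an option:
  (A) ((0|1)(0|1))*: agrees with the DFA on every string of length ≤ 6
  (B) (0|1)*11(0|1)*: on ε the DFA stays in s0 and accepts (s0 ∈ Accept), but the regex does not match it → eliminate
  (C) (0|1)*00: on ε the DFA stays in s0 and accepts (s0 ∈ Accept), but the regex does not match it → eliminate
  (D) (0|1)*1: on ε the DFA stays in s0 and accepts (s0 ∈ Accept), but the regex does not match it → eliminate
Only (A) is consistent with the DFA.
(A) ((0|1)(0|1))*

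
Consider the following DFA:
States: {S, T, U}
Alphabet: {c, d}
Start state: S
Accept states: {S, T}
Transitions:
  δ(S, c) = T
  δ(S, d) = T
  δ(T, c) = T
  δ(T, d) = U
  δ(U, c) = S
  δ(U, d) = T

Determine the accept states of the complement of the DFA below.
Complement accept states = All states \ Original accept states
= {S, T, U} \ {S, T}
{U}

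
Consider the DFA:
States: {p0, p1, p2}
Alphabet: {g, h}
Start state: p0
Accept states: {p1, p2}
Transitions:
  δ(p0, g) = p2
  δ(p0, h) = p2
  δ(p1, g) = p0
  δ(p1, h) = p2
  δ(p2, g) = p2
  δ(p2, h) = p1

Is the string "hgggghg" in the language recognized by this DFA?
Processing string "hgggghg":
  p0 --h--> p2
  p2 --g--> p2
  p2 --g--> p2
  p2 --g--> p2
  p2 --g--> p2
  p2 --h--> p1
  p1 --g--> p0
Final state: p0
Accept states: {p1, p2}
No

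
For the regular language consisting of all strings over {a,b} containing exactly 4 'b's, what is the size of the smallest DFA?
By Myhill–Nerode, count the distinguishable equivalence classes: 6 classes — having seen 0, 1, …, 4, or >4 copies of 'b'; the count-4 class is the only accepting one and >4 is dead.
6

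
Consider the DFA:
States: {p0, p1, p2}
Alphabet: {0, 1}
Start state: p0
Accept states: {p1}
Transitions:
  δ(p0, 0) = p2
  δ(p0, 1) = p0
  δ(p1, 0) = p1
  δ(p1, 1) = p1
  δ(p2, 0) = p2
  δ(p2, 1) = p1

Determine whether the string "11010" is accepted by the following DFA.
Processing string "11010":
  p0 --1--> p0
  p0 --1--> p0
  p0 --0--> p2
  p2 --1--> p1
  p1 --0--> p1
Final state: p1
Accept states: {p1}
Yes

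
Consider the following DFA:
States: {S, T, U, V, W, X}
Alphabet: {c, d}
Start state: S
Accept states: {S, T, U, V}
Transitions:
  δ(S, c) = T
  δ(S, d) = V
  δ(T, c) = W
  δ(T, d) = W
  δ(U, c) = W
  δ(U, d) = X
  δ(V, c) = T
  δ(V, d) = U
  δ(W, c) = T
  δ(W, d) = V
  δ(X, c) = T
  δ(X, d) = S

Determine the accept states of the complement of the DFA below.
Complement accept states = All states \ Original accept states
= {S, T, U, V, W, X} \ {S, T, U, V}
{W, X}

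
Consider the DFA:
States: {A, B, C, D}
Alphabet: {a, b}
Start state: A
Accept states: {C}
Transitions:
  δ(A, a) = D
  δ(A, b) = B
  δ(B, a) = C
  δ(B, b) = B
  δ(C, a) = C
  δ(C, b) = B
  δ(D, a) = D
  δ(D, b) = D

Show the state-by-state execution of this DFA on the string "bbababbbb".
read 'b': A → B
  read 'b': B → B
  read 'a': B → C
  read 'b': C → B
  read 'a': B → C
  read 'b': C → B
  read 'b': B → B
  read 'b': B → B
  read 'b': B → B
A -> B -> B -> C -> B -> C -> B -> B -> B -> B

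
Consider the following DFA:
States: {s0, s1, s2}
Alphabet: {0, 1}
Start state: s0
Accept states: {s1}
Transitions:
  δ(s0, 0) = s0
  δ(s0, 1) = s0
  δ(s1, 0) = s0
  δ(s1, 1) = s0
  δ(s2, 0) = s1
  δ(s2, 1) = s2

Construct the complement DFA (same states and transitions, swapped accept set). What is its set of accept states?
Complement accept states = All states \ Original accept states
= {s0, s1, s2} \ {s1}
{s0, s2}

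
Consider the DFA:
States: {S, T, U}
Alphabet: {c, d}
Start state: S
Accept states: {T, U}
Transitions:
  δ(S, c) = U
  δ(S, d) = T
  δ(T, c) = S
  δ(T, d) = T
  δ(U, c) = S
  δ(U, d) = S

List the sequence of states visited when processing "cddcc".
read 'c': S → U
  read 'd': U → S
  read 'd': S → T
  read 'c': T → S
  read 'c': S → U
S -> U -> S -> T -> S -> U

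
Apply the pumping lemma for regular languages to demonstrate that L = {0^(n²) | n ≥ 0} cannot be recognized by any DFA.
Assume L is regular with pumping length p. Idea: pumping adds a fixed amount, but gaps between consecutive squares grow.
Choose s = 0^(p²) (length p² ≥ p). By the pumping lemma, s = xyz with |xy| ≤ p, |y| > 0, so |y| = k with 1 ≤ k ≤ p. Then |xy²z| = p²+k. Since p² < p²+k ≤ p²+p < (p+1)², the length p²+k lies strictly between consecutive squares, so it is not a perfect square and xy²z ∉ L.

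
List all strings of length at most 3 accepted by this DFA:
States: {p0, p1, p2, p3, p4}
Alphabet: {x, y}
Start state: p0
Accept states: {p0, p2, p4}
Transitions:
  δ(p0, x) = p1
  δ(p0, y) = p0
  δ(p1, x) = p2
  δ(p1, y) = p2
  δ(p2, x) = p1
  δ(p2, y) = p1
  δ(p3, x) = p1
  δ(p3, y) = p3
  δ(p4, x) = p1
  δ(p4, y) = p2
ε, y, xx, xy, yy, yxx, yxy, yyy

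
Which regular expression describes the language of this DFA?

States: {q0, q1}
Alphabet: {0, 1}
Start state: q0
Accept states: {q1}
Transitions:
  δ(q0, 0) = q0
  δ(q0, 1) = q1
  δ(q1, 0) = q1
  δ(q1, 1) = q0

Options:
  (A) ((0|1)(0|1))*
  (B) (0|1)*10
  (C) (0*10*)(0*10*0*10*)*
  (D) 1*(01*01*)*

Check each option against the DFA on short strings; one disagreement eliminates an option:
  (A) ((0|1)(0|1))*: on ε the DFA stays in q0 and rejects (q0 ∉ Accept), but the regex matches it → eliminate
  (B) (0|1)*10: on '1' the DFA goes q0 → q1 and accepts (q1 ∈ Accept), but the regex does not match it → eliminate
  (C) (0*10*)(0*10*0*10*)*: agrees with the DFA on every string of length ≤ 6
  (D) 1*(01*01*)*: on ε the DFA stays in q0 and rejects (q0 ∉ Accept), but the regex matches it → eliminate
Only (C) is consistent with the DFA.
(C) (0*10*)(0*10*0*10*)*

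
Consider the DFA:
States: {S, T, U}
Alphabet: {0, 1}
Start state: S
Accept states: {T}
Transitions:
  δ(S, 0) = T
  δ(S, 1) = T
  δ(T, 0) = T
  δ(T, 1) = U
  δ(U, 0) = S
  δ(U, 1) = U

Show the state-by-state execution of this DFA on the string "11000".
read '1': S → T
  read '1': T → U
  read '0': U → S
  read '0': S → T
  read '0': T → T
S -> T -> U -> S -> T -> T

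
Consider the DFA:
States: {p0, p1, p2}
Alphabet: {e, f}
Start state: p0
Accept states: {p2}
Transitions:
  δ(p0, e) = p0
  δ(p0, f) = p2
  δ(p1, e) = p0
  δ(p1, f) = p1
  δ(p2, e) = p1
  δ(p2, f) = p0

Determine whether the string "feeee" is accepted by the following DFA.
Processing string "feeee":
  p0 --f--> p2
  p2 --e--> p1
  p1 --e--> p0
  p0 --e--> p0
  p0 --e--> p0
Final state: p0
Accept states: {p2}
No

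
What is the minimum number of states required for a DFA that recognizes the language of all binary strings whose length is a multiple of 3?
By Myhill–Nerode, count the distinguishable equivalence classes: three classes — length mod 3.
3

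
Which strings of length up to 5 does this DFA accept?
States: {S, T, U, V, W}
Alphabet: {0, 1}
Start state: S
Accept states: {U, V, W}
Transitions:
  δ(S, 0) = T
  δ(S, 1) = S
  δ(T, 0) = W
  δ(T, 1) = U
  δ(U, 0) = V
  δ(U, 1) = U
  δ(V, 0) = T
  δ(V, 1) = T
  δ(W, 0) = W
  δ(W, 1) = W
00, 01, 000, 001, 010, 011, 100, 101, 0000, 0001, 0010, 0011, 0110, 0111, 1000, 1001, 1010, 1011, 1100, 1101, 00000, 00001, 00010, 00011, 00100, 00101, 00110, 00111, 01000, 01001, 01010, 01011, 01110, 01111, 10000, 10001, 10010, 10011, 10110, 10111, 11000, 11001, 11010, 11011, 11100, 11101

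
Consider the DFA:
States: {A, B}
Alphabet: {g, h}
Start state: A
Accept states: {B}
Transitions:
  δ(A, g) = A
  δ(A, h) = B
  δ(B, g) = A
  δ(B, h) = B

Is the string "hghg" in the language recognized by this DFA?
Processing string "hghg":
  A --h--> B
  B --g--> A
  A --h--> B
  B --g--> A
Final state: A
Accept states: {B}
No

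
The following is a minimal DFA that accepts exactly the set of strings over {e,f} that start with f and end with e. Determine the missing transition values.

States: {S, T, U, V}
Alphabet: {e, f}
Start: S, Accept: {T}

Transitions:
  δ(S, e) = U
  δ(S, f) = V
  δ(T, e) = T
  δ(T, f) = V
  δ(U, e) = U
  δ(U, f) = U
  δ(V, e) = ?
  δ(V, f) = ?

From the language and accept set, identify what each state tracks — S: no input read; T: started with f, last symbol e; U: started with e (dead); V: started with f, last symbol f.
Each missing δ(q, a) is the state matching the new tracked value after reading a.
δ(V, e) = T; δ(V, f) = V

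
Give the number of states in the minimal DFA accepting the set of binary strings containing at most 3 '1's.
By Myhill–Nerode, count the distinguishable equivalence classes: 5 classes — having seen 0, 1, …, 3, or >3 copies of '1'; counts 0 through 3 are accepting and >3 is dead.
5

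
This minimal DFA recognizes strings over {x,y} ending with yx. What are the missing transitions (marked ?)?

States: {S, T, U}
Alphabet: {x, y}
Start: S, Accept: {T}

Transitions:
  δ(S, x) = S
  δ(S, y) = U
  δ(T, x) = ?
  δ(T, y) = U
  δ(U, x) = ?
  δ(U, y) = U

From the language and accept set, identify what each state tracks — S: no suffix match; T: suffix is yx; U: one trailing y.
Each missing δ(q, a) is the state matching the new tracked value after reading a.
δ(T, x) = S; δ(U, x) = T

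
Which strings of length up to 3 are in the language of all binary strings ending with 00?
00, 000, 100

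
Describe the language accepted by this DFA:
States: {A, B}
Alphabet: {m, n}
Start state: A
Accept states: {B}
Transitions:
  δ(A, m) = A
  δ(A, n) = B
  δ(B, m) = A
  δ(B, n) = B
Testing a few strings:
  'mn' → accept
  'nnn' → accept
  'm' → reject
  'mnm' → reject
State roles: A=last symbol not n; B=last symbol is n
All strings over {m,n} ending with n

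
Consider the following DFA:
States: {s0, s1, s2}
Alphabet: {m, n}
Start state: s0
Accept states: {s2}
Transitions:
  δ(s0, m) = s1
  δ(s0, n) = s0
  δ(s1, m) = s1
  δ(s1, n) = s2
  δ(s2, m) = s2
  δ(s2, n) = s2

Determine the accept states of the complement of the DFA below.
Complement accept states = All states \ Original accept states
= {s0, s1, s2} \ {s2}
{s0, s1}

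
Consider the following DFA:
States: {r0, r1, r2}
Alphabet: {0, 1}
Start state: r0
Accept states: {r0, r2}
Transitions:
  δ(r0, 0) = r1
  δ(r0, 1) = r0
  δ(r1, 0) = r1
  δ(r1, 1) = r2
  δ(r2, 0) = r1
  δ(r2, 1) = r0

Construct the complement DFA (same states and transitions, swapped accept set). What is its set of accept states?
Complement accept states = All states \ Original accept states
= {r0, r1, r2} \ {r0, r2}
{r1}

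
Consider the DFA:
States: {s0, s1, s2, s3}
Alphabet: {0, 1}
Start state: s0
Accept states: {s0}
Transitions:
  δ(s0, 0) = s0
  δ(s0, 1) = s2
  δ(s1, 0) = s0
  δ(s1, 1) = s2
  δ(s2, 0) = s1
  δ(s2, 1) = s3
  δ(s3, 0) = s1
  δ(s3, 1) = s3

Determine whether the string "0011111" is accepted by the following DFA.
Processing string "0011111":
  s0 --0--> s0
  s0 --0--> s0
  s0 --1--> s2
  s2 --1--> s3
  s3 --1--> s3
  s3 --1--> s3
  s3 --1--> s3
Final state: s3
Accept states: {s0}
No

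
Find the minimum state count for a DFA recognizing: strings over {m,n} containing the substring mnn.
By Myhill–Nerode, count the distinguishable equivalence classes: 4 classes — one per longest suffix of the input that is a prefix of 'mnn' (lengths 0 through 2), plus an absorbing 'already seen mnn' class.
4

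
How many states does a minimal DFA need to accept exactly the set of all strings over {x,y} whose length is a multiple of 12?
By Myhill–Nerode, count the distinguishable equivalence classes: 12 classes — one per residue of the length mod 12; class i is distinguished from class j by any string of length (12 − i) mod 12.
12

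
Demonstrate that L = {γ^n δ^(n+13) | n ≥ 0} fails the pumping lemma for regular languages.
Assume L is regular with pumping length p. Idea: pumping the γ-block breaks the fixed offset of 13.
Choose s = γ^p δ^(p+13) ∈ L. By the pumping lemma, s = xyz with |xy| ≤ p, |y| > 0, so y = γ^k with k ≥ 1. Then xy²z = γ^(p+k) δ^(p+13). For this to be in L we would need p+13 = (p+k)+13, i.e. k = 0, contradicting k ≥ 1. So xy²z ∉ L.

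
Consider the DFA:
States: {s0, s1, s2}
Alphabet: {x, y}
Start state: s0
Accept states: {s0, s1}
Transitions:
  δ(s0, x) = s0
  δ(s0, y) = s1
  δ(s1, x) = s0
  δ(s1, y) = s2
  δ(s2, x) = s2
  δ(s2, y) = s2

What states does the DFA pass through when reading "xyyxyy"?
read 'x': s0 → s0
  read 'y': s0 → s1
  read 'y': s1 → s2
  read 'x': s2 → s2
  read 'y': s2 → s2
  read 'y': s2 → s2
s0 -> s0 -> s1 -> s2 -> s2 -> s2 -> s2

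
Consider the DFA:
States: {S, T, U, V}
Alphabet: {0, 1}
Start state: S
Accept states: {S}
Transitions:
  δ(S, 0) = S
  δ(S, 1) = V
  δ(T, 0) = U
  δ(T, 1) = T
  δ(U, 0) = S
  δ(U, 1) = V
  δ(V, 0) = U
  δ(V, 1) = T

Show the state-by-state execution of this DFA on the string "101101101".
read '1': S → V
  read '0': V → U
  read '1': U → V
  read '1': V → T
  read '0': T → U
  read '1': U → V
  read '1': V → T
  read '0': T → U
  read '1': U → V
S -> V -> U -> V -> T -> U -> V -> T -> U -> V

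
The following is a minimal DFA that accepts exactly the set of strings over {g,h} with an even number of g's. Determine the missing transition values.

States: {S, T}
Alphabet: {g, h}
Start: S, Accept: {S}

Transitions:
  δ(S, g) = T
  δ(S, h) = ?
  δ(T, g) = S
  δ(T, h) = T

From the language and accept set, identify what each state tracks — S: even number of g's so far; T: odd number of g's so far.
Each missing δ(q, a) is the state matching the new tracked value after reading a.
δ(S, h) = S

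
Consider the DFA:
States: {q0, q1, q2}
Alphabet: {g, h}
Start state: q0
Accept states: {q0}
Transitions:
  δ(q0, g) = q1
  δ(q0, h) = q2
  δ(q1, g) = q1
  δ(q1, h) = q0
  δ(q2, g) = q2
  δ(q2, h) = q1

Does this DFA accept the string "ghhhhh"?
Processing string "ghhhhh":
  q0 --g--> q1
  q1 --h--> q0
  q0 --h--> q2
  q2 --h--> q1
  q1 --h--> q0
  q0 --h--> q2
Final state: q2
Accept states: {q0}
No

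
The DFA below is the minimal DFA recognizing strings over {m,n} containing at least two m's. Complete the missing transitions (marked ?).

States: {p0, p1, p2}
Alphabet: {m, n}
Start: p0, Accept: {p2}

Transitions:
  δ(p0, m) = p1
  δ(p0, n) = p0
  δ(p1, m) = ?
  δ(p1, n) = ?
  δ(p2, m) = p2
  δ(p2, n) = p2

From the language and accept set, identify what each state tracks — p0: zero m's seen; p1: one m seen; p2: ≥ two m's seen.
Each missing δ(q, a) is the state matching the new tracked value after reading a.
δ(p1, m) = p2; δ(p1, n) = p1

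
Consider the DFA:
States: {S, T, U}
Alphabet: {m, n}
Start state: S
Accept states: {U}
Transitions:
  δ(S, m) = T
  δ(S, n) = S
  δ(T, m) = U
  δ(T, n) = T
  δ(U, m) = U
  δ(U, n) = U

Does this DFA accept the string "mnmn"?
Processing string "mnmn":
  S --m--> T
  T --n--> T
  T --m--> U
  U --n--> U
Final state: U
Accept states: {U}
Yes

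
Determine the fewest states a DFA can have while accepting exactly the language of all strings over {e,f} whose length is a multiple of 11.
By Myhill–Nerode, count the distinguishable equivalence classes: 11 classes — one per residue of the length mod 11; class i is distinguished from class j by any string of length (11 − i) mod 11.
11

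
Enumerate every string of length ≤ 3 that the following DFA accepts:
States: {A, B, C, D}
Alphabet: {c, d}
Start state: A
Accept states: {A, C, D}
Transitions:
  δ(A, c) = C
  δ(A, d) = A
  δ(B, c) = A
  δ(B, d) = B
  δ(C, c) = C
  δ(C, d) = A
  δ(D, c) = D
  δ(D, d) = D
ε, c, d, cc, cd, dc, dd, ccc, ccd, cdc, cdd, dcc, dcd, ddc, ddd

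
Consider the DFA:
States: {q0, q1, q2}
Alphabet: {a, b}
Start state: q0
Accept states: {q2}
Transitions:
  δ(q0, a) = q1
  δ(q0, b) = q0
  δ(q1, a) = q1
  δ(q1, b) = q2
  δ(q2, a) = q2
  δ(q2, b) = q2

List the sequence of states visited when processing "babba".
read 'b': q0 → q0
  read 'a': q0 → q1
  read 'b': q1 → q2
  read 'b': q2 → q2
  read 'a': q2 → q2
q0 -> q0 -> q1 -> q2 -> q2 -> q2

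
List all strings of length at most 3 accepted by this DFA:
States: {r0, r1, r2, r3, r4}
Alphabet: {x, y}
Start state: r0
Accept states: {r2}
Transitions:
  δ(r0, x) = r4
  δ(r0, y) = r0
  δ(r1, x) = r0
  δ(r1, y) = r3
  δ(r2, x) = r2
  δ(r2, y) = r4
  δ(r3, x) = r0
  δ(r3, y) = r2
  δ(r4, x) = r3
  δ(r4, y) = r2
xy, xxy, xyx, yxy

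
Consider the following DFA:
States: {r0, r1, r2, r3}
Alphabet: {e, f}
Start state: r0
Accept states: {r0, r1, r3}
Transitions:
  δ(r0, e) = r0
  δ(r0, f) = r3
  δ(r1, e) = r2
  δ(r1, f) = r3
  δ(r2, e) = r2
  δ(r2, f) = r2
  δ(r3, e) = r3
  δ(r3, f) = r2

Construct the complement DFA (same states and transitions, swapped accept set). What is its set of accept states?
Complement accept states = All states \ Original accept states
= {r0, r1, r2, r3} \ {r0, r1, r3}
{r2}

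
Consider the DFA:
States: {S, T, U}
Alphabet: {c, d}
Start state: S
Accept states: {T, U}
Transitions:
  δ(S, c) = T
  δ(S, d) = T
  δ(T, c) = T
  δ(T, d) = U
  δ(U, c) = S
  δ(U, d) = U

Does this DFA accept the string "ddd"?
Processing string "ddd":
  S --d--> T
  T --d--> U
  U --d--> U
Final state: U
Accept states: {T, U}
Yes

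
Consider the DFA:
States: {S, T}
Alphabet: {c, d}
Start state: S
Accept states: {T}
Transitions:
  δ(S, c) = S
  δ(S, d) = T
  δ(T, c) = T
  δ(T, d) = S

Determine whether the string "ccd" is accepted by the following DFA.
Processing string "ccd":
  S --c--> S
  S --c--> S
  S --d--> T
Final state: T
Accept states: {T}
Yes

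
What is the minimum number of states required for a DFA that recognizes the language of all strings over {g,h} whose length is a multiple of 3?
By Myhill–Nerode, count the distinguishable equivalence classes: three classes — length mod 3.
3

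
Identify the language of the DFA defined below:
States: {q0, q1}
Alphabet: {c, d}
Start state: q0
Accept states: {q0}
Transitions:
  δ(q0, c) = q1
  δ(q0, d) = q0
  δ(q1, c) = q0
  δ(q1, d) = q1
Testing a few strings:
  'dcd' → reject
  'ddd' → accept
  'dd' → accept
  'cc' → accept
State roles: q0=even number of c's so far; q1=odd number of c's so far
All strings over {c,d} with an even number of c's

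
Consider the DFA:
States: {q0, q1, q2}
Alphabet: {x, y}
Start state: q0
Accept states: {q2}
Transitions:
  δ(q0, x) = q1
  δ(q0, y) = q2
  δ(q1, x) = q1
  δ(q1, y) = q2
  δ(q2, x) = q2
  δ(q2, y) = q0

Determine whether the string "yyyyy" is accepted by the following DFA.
Processing string "yyyyy":
  q0 --y--> q2
  q2 --y--> q0
  q0 --y--> q2
  q2 --y--> q0
  q0 --y--> q2
Final state: q2
Accept states: {q2}
Yes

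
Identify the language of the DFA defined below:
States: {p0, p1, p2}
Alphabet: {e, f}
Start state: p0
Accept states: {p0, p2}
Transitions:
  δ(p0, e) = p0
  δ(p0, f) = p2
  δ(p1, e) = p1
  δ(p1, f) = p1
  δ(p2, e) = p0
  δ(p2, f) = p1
Testing a few strings:
  'ff' → reject
  'e' → accept
  'fee' → accept
  'eee' → accept
State roles: p0=last symbol not f (ok); p1=saw ff (dead); p2=last symbol f (ok)
All strings over {e,f} with no two consecutive f's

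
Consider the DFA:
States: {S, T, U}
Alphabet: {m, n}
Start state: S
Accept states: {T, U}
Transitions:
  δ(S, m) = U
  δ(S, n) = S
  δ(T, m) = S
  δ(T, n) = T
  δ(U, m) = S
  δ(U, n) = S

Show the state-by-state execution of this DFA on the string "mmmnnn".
read 'm': S → U
  read 'm': U → S
  read 'm': S → U
  read 'n': U → S
  read 'n': S → S
  read 'n': S → S
S -> U -> S -> U -> S -> S -> S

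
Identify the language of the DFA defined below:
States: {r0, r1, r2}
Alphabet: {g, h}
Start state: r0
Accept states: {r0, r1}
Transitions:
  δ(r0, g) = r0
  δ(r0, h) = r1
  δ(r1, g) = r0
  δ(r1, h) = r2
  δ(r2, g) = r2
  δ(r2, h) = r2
Testing a few strings:
  'hgh' → accept
  'hhgh' → reject
  'hghh' → reject
  'g' → accept
State roles: r0=last symbol not h (ok); r1=last symbol h (ok); r2=saw hh (dead)
All strings over {g,h} with no two consecutive h's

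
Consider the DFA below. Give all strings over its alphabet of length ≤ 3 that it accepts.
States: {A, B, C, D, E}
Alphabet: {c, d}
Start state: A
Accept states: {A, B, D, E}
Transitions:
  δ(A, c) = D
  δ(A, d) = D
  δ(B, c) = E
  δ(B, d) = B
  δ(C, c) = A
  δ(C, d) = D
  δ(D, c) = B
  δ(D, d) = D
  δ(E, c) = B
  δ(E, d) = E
ε, c, d, cc, cd, dc, dd, ccc, ccd, cdc, cdd, dcc, dcd, ddc, ddd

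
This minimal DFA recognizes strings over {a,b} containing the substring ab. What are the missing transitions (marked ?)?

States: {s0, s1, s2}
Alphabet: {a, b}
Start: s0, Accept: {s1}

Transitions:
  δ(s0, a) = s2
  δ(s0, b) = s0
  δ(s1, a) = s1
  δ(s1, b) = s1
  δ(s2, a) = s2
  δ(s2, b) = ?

From the language and accept set, identify what each state tracks — s0: no a seen yet; s1: substring ab seen; s2: seen a a, waiting for b.
Each missing δ(q, a) is the state matching the new tracked value after reading a.
δ(s2, b) = s1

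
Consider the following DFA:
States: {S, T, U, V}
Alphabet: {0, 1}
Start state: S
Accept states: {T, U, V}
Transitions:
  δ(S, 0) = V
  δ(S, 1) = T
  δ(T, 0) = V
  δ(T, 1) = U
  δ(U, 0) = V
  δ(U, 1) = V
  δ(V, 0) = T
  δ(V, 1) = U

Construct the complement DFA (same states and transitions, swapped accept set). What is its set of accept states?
Complement accept states = All states \ Original accept states
= {S, T, U, V} \ {T, U, V}
{S}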